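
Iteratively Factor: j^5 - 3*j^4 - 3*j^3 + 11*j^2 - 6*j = (j - 1)*(j^4 - 2*j^3 - 5*j^2 + 6*j) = (j - 1)^2*(j^3 - j^2 - 6*j) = j*(j - 1)^2*(j^2 - j - 6) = j*(j - 1)^2*(j + 2)*(j - 3)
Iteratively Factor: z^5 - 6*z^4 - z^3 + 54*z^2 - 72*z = (z + 3)*(z^4 - 9*z^3 + 26*z^2 - 24*z) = (z - 2)*(z + 3)*(z^3 - 7*z^2 + 12*z) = (z - 4)*(z - 2)*(z + 3)*(z^2 - 3*z) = (z - 4)*(z - 3)*(z - 2)*(z + 3)*(z)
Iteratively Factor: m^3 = (m)*(m^2) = m^2*(m)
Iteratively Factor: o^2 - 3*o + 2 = (o - 1)*(o - 2)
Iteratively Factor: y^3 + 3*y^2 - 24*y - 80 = (y + 4)*(y^2 - y - 20) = (y - 5)*(y + 4)*(y + 4)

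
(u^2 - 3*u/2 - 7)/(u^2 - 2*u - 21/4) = 2*(u + 2)/(2*u + 3)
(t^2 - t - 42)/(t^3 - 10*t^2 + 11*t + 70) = (t + 6)/(t^2 - 3*t - 10)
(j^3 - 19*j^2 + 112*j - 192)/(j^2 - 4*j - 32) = (j^2 - 11*j + 24)/(j + 4)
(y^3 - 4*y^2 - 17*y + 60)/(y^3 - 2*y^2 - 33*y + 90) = (y + 4)/(y + 6)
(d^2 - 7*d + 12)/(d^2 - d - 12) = (d - 3)/(d + 3)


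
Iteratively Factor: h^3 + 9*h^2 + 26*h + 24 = (h + 2)*(h^2 + 7*h + 12) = (h + 2)*(h + 3)*(h + 4)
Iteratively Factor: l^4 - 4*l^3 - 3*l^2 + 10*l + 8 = (l - 2)*(l^3 - 2*l^2 - 7*l - 4) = (l - 4)*(l - 2)*(l^2 + 2*l + 1) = (l - 4)*(l - 2)*(l + 1)*(l + 1)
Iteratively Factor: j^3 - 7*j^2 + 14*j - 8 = (j - 2)*(j^2 - 5*j + 4) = (j - 2)*(j - 1)*(j - 4)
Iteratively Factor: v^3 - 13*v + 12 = (v - 3)*(v^2 + 3*v - 4) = (v - 3)*(v - 1)*(v + 4)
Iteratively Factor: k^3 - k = (k)*(k^2 - 1) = k*(k + 1)*(k - 1)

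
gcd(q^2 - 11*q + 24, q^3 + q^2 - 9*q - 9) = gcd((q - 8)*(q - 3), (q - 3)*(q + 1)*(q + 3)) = q - 3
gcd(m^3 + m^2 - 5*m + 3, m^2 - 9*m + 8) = m - 1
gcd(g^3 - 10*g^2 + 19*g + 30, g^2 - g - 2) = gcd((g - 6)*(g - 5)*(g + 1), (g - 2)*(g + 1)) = g + 1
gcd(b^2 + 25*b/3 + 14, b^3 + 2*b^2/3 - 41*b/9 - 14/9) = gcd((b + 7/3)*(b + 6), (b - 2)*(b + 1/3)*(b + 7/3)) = b + 7/3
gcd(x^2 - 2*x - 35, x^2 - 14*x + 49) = x - 7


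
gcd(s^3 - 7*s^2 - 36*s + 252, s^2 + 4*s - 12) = s + 6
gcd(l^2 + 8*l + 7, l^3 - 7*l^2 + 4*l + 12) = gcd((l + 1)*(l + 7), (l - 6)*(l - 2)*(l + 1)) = l + 1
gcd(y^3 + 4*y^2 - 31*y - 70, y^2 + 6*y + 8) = y + 2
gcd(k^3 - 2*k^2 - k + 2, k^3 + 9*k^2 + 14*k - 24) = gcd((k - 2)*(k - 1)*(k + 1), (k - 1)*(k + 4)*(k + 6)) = k - 1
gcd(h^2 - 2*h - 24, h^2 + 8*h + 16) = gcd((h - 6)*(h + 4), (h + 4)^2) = h + 4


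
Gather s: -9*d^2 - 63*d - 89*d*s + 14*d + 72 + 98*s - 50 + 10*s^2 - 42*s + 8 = -9*d^2 - 49*d + 10*s^2 + s*(56 - 89*d) + 30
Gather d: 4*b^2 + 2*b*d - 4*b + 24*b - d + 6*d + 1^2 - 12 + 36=4*b^2 + 20*b + d*(2*b + 5) + 25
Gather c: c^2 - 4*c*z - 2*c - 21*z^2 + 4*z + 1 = c^2 + c*(-4*z - 2) - 21*z^2 + 4*z + 1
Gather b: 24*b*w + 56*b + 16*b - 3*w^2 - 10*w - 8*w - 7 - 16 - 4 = b*(24*w + 72) - 3*w^2 - 18*w - 27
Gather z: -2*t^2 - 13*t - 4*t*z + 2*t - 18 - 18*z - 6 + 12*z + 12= -2*t^2 - 11*t + z*(-4*t - 6) - 12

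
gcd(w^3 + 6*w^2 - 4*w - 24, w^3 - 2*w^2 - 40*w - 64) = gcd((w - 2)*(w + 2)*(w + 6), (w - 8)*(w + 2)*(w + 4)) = w + 2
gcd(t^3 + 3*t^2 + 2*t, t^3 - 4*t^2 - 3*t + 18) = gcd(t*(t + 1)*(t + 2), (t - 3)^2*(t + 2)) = t + 2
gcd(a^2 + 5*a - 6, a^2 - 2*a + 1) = a - 1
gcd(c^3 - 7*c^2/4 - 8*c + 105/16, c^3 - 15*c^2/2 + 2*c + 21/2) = 1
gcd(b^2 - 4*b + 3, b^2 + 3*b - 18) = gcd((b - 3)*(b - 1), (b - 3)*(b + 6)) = b - 3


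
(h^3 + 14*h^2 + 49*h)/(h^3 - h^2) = (h^2 + 14*h + 49)/(h*(h - 1))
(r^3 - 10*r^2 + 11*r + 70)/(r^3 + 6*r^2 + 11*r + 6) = (r^2 - 12*r + 35)/(r^2 + 4*r + 3)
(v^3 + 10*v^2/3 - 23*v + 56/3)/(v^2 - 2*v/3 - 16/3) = (v^2 + 6*v - 7)/(v + 2)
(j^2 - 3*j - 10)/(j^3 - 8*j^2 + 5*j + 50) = 1/(j - 5)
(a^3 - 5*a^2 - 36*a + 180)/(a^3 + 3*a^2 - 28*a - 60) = (a - 6)/(a + 2)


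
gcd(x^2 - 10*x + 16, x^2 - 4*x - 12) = 1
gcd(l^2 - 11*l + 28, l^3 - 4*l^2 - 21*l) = l - 7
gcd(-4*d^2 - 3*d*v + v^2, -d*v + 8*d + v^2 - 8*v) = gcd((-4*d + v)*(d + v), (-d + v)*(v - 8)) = 1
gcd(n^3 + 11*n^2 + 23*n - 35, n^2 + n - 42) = n + 7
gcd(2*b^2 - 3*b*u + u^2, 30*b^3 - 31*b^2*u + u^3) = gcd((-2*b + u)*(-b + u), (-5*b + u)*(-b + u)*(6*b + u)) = -b + u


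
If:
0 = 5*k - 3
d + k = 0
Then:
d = -3/5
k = 3/5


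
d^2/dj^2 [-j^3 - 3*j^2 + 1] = -6*j - 6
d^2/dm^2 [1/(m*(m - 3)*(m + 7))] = 2*(6*m^4 + 32*m^3 - 15*m^2 - 252*m + 441)/(m^3*(m^6 + 12*m^5 - 15*m^4 - 440*m^3 + 315*m^2 + 5292*m - 9261))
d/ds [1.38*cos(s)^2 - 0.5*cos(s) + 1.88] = (0.5 - 2.76*cos(s))*sin(s)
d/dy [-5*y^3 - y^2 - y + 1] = -15*y^2 - 2*y - 1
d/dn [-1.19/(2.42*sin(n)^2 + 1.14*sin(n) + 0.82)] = (5.7596*sin(n) + 1.3566)*cos(n)/(2.42*sin(n)^2 + 1.14*sin(n) + 0.82)^2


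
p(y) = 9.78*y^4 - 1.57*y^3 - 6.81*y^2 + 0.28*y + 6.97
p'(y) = 39.12*y^3 - 4.71*y^2 - 13.62*y + 0.28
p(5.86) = 10991.48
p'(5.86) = 7630.85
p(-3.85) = 2143.28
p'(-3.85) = -2249.54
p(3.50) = 1324.82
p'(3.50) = 1572.18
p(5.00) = 5754.37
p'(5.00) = 4704.43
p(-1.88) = 114.98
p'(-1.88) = -250.70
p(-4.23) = 3133.89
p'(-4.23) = -2987.26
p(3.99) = 2278.68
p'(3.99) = 2355.90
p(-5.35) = 8063.21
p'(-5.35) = -6052.13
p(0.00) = 6.97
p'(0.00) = 0.28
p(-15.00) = 498881.77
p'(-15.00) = -132885.17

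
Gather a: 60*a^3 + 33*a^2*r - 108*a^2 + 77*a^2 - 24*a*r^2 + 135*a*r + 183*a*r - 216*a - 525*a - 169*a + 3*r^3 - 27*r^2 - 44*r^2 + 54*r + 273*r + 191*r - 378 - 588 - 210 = 60*a^3 + a^2*(33*r - 31) + a*(-24*r^2 + 318*r - 910) + 3*r^3 - 71*r^2 + 518*r - 1176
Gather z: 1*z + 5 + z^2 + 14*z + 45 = z^2 + 15*z + 50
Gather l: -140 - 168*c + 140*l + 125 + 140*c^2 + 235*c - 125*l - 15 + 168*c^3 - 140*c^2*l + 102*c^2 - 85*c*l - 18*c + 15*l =168*c^3 + 242*c^2 + 49*c + l*(-140*c^2 - 85*c + 30) - 30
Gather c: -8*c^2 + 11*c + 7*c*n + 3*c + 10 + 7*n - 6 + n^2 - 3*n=-8*c^2 + c*(7*n + 14) + n^2 + 4*n + 4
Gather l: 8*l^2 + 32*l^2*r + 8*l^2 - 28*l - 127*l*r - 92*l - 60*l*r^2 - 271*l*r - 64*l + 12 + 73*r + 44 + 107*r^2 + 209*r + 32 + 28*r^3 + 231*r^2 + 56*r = l^2*(32*r + 16) + l*(-60*r^2 - 398*r - 184) + 28*r^3 + 338*r^2 + 338*r + 88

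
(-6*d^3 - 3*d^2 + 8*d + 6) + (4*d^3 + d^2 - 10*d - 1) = -2*d^3 - 2*d^2 - 2*d + 5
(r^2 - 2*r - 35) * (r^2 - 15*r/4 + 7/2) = r^4 - 23*r^3/4 - 24*r^2 + 497*r/4 - 245/2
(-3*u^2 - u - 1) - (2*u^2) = -5*u^2 - u - 1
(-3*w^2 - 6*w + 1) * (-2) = 6*w^2 + 12*w - 2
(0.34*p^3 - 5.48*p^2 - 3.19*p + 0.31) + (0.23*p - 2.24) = 0.34*p^3 - 5.48*p^2 - 2.96*p - 1.93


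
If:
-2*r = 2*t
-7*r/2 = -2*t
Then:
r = 0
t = 0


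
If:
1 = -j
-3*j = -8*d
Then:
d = -3/8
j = -1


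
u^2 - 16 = (u - 4)*(u + 4)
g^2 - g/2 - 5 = (g - 5/2)*(g + 2)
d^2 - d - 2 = (d - 2)*(d + 1)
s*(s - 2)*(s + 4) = s^3 + 2*s^2 - 8*s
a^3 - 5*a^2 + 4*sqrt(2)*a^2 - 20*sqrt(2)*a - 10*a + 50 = (a - 5)*(a - sqrt(2))*(a + 5*sqrt(2))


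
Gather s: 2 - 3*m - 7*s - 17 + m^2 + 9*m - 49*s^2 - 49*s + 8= m^2 + 6*m - 49*s^2 - 56*s - 7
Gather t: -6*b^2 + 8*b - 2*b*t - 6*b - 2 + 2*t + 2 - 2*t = -6*b^2 - 2*b*t + 2*b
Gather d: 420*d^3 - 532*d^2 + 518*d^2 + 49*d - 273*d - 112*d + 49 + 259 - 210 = 420*d^3 - 14*d^2 - 336*d + 98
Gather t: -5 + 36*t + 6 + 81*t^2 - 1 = 81*t^2 + 36*t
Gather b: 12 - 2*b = 12 - 2*b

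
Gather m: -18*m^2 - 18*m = -18*m^2 - 18*m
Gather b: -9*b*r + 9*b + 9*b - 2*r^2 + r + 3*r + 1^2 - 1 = b*(18 - 9*r) - 2*r^2 + 4*r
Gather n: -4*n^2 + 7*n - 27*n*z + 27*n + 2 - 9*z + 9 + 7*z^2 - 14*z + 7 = -4*n^2 + n*(34 - 27*z) + 7*z^2 - 23*z + 18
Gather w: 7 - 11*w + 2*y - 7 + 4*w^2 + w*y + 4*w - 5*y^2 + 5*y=4*w^2 + w*(y - 7) - 5*y^2 + 7*y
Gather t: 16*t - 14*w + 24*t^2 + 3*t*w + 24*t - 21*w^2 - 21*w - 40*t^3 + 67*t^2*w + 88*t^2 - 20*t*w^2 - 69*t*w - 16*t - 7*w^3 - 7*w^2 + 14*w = -40*t^3 + t^2*(67*w + 112) + t*(-20*w^2 - 66*w + 24) - 7*w^3 - 28*w^2 - 21*w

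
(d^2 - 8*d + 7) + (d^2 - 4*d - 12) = 2*d^2 - 12*d - 5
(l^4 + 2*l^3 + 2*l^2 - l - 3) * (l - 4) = l^5 - 2*l^4 - 6*l^3 - 9*l^2 + l + 12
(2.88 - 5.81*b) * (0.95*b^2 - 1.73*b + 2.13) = -5.5195*b^3 + 12.7873*b^2 - 17.3577*b + 6.1344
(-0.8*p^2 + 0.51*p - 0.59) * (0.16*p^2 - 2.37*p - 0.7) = -0.128*p^4 + 1.9776*p^3 - 0.7431*p^2 + 1.0413*p + 0.413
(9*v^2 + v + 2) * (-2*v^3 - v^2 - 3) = -18*v^5 - 11*v^4 - 5*v^3 - 29*v^2 - 3*v - 6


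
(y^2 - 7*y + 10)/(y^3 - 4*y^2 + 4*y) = (y - 5)/(y*(y - 2))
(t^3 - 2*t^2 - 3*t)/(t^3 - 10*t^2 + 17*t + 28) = t*(t - 3)/(t^2 - 11*t + 28)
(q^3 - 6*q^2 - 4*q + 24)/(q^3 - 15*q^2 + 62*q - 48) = (q^2 - 4)/(q^2 - 9*q + 8)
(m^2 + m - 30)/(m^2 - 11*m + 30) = (m + 6)/(m - 6)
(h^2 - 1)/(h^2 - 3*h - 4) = (h - 1)/(h - 4)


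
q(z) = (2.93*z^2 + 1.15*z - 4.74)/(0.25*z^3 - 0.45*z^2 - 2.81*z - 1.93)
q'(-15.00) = -0.04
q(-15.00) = -0.70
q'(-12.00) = -0.07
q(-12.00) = -0.87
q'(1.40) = -1.36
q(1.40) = -0.43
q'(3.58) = -6.87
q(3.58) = -5.87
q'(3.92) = -15.10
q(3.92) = -9.33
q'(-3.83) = -1.02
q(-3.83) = -2.86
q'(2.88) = -2.63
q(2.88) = -2.94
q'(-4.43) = -0.65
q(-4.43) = -2.38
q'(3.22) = -3.88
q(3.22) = -4.02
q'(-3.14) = -2.19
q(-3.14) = -3.89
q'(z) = (5.86*z + 1.15)/(0.25*z^3 - 0.45*z^2 - 2.81*z - 1.93) + (-0.75*z^2 + 0.9*z + 2.81)*(2.93*z^2 + 1.15*z - 4.74)/(0.25*z^3 - 0.45*z^2 - 2.81*z - 1.93)^2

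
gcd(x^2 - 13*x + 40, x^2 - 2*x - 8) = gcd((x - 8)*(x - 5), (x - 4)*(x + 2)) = 1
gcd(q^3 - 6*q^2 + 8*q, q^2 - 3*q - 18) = 1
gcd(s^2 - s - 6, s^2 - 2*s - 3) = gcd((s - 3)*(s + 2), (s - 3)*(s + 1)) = s - 3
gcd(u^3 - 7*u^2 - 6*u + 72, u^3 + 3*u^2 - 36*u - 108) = u^2 - 3*u - 18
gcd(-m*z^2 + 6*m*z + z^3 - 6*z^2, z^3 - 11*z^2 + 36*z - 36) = z - 6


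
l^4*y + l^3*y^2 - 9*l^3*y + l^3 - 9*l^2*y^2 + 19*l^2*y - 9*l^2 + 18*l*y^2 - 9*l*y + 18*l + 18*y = (l - 6)*(l - 3)*(l + y)*(l*y + 1)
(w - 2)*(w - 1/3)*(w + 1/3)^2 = w^4 - 5*w^3/3 - 7*w^2/9 + 5*w/27 + 2/27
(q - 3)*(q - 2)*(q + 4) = q^3 - q^2 - 14*q + 24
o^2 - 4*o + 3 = (o - 3)*(o - 1)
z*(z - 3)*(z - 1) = z^3 - 4*z^2 + 3*z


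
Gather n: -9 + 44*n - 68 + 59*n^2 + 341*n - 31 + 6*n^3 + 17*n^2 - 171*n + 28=6*n^3 + 76*n^2 + 214*n - 80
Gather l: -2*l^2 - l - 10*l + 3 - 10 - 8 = -2*l^2 - 11*l - 15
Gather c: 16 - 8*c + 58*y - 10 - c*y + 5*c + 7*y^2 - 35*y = c*(-y - 3) + 7*y^2 + 23*y + 6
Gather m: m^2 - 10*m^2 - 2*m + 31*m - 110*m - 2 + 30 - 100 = -9*m^2 - 81*m - 72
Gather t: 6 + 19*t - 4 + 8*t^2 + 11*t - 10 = 8*t^2 + 30*t - 8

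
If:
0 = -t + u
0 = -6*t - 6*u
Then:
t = 0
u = 0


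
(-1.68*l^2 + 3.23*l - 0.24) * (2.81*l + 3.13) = -4.7208*l^3 + 3.8179*l^2 + 9.4355*l - 0.7512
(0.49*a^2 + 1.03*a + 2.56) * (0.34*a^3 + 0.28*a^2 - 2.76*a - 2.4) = 0.1666*a^5 + 0.4874*a^4 - 0.1936*a^3 - 3.302*a^2 - 9.5376*a - 6.144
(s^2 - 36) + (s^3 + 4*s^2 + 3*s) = s^3 + 5*s^2 + 3*s - 36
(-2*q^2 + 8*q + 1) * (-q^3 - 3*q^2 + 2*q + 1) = 2*q^5 - 2*q^4 - 29*q^3 + 11*q^2 + 10*q + 1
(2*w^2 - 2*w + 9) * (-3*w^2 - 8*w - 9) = -6*w^4 - 10*w^3 - 29*w^2 - 54*w - 81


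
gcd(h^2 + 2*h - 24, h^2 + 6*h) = h + 6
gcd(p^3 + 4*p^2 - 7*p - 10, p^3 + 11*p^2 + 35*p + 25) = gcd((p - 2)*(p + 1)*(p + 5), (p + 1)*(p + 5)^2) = p^2 + 6*p + 5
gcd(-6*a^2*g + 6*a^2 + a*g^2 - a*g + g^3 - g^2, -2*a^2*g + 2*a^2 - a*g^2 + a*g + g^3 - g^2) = 2*a*g - 2*a - g^2 + g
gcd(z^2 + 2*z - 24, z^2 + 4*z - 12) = z + 6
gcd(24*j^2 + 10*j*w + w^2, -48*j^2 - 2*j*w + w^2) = 6*j + w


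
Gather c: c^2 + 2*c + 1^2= c^2 + 2*c + 1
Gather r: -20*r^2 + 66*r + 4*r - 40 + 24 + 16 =-20*r^2 + 70*r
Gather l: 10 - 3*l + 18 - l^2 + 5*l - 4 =-l^2 + 2*l + 24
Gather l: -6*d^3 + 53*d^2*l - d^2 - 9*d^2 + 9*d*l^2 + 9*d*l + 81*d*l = -6*d^3 - 10*d^2 + 9*d*l^2 + l*(53*d^2 + 90*d)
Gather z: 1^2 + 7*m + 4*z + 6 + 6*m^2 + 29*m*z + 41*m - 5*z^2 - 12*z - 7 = 6*m^2 + 48*m - 5*z^2 + z*(29*m - 8)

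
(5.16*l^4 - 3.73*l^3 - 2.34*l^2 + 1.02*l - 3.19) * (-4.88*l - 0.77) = -25.1808*l^5 + 14.2292*l^4 + 14.2913*l^3 - 3.1758*l^2 + 14.7818*l + 2.4563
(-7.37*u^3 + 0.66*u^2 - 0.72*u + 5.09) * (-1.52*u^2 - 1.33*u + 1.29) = 11.2024*u^5 + 8.7989*u^4 - 9.2907*u^3 - 5.9278*u^2 - 7.6985*u + 6.5661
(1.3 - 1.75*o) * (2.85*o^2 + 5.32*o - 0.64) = -4.9875*o^3 - 5.605*o^2 + 8.036*o - 0.832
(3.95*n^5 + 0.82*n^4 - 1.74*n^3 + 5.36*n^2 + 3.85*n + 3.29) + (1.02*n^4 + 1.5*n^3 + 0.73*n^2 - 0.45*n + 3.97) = 3.95*n^5 + 1.84*n^4 - 0.24*n^3 + 6.09*n^2 + 3.4*n + 7.26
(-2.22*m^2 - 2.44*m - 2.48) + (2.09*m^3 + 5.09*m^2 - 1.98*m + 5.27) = 2.09*m^3 + 2.87*m^2 - 4.42*m + 2.79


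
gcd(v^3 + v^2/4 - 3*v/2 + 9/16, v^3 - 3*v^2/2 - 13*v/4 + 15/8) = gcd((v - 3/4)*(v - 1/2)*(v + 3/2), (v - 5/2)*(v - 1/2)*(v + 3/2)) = v^2 + v - 3/4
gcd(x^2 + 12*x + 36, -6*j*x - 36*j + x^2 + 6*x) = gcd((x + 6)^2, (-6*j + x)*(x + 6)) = x + 6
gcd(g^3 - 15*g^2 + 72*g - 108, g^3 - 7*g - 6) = g - 3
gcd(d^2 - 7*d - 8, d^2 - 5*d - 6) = d + 1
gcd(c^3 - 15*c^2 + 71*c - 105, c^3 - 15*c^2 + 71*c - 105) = c^3 - 15*c^2 + 71*c - 105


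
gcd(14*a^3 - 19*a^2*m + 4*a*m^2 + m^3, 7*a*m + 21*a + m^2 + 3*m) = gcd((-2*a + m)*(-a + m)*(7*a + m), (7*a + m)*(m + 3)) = 7*a + m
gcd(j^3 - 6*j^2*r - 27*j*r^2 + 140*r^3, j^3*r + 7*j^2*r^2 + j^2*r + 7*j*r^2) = 1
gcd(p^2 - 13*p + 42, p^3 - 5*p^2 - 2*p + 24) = 1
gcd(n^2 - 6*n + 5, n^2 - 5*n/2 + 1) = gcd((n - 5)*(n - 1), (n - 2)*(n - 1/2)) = 1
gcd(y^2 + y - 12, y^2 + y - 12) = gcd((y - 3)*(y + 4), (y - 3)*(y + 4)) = y^2 + y - 12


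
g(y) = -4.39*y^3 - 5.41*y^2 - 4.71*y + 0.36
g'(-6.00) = -413.91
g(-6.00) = 782.10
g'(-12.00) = -1771.35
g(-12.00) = 6863.76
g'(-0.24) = -2.87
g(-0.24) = 1.24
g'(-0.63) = -3.12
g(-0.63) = 2.28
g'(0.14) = -6.48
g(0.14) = -0.42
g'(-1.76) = -26.46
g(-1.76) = 15.82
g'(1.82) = -68.03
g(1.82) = -52.60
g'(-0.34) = -2.55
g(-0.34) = 1.51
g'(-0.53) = -2.67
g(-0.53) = 1.99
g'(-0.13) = -3.53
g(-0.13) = 0.89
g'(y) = -13.17*y^2 - 10.82*y - 4.71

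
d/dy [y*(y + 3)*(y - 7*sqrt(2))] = 3*y^2 - 14*sqrt(2)*y + 6*y - 21*sqrt(2)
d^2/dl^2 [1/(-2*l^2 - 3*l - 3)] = 2*(4*l^2 + 6*l - (4*l + 3)^2 + 6)/(2*l^2 + 3*l + 3)^3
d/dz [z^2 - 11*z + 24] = 2*z - 11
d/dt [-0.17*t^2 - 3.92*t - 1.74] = -0.34*t - 3.92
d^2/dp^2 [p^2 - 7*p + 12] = 2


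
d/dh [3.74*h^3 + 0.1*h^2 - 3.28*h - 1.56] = 11.22*h^2 + 0.2*h - 3.28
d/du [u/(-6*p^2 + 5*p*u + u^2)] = (-6*p^2 + 5*p*u + u^2 - u*(5*p + 2*u))/(-6*p^2 + 5*p*u + u^2)^2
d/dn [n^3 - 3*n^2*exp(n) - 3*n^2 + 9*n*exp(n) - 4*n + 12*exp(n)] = -3*n^2*exp(n) + 3*n^2 + 3*n*exp(n) - 6*n + 21*exp(n) - 4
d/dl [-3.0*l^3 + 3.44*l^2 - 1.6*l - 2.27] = -9.0*l^2 + 6.88*l - 1.6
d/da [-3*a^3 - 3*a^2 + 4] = 3*a*(-3*a - 2)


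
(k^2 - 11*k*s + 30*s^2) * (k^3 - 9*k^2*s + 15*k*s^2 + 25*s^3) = k^5 - 20*k^4*s + 144*k^3*s^2 - 410*k^2*s^3 + 175*k*s^4 + 750*s^5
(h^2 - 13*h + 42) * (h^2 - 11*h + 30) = h^4 - 24*h^3 + 215*h^2 - 852*h + 1260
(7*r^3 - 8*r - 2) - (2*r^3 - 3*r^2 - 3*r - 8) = 5*r^3 + 3*r^2 - 5*r + 6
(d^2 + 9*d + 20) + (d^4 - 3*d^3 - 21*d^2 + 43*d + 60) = d^4 - 3*d^3 - 20*d^2 + 52*d + 80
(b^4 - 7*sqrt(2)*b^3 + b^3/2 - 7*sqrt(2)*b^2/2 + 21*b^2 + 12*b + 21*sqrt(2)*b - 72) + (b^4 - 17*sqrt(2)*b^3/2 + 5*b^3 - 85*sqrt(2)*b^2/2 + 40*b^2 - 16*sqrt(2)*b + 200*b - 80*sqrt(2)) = 2*b^4 - 31*sqrt(2)*b^3/2 + 11*b^3/2 - 46*sqrt(2)*b^2 + 61*b^2 + 5*sqrt(2)*b + 212*b - 80*sqrt(2) - 72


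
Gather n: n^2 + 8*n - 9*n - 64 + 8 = n^2 - n - 56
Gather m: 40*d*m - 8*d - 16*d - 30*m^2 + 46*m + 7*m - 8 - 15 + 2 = -24*d - 30*m^2 + m*(40*d + 53) - 21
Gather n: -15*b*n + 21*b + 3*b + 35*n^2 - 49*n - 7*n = 24*b + 35*n^2 + n*(-15*b - 56)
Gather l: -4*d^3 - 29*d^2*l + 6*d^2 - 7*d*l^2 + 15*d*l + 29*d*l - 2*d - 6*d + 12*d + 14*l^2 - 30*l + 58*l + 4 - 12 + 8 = -4*d^3 + 6*d^2 + 4*d + l^2*(14 - 7*d) + l*(-29*d^2 + 44*d + 28)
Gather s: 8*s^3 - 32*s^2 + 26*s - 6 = 8*s^3 - 32*s^2 + 26*s - 6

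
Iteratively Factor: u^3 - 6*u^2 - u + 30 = (u - 5)*(u^2 - u - 6) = (u - 5)*(u - 3)*(u + 2)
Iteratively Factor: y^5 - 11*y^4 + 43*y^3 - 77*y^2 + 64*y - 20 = (y - 1)*(y^4 - 10*y^3 + 33*y^2 - 44*y + 20) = (y - 2)*(y - 1)*(y^3 - 8*y^2 + 17*y - 10) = (y - 5)*(y - 2)*(y - 1)*(y^2 - 3*y + 2) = (y - 5)*(y - 2)*(y - 1)^2*(y - 2)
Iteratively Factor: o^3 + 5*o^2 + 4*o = (o)*(o^2 + 5*o + 4) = o*(o + 4)*(o + 1)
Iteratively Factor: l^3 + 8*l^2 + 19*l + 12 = (l + 4)*(l^2 + 4*l + 3) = (l + 3)*(l + 4)*(l + 1)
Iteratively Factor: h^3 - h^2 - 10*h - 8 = (h + 1)*(h^2 - 2*h - 8) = (h + 1)*(h + 2)*(h - 4)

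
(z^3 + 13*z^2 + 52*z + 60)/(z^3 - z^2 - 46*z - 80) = (z + 6)/(z - 8)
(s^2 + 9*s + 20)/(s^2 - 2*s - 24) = (s + 5)/(s - 6)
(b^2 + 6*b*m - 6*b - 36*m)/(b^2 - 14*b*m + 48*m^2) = (b^2 + 6*b*m - 6*b - 36*m)/(b^2 - 14*b*m + 48*m^2)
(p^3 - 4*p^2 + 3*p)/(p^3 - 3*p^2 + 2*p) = (p - 3)/(p - 2)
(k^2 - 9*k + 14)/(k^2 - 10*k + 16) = (k - 7)/(k - 8)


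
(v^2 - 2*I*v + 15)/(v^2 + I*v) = (v^2 - 2*I*v + 15)/(v*(v + I))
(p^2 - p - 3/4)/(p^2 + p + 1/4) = (2*p - 3)/(2*p + 1)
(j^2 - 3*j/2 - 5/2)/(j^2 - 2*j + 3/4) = 2*(2*j^2 - 3*j - 5)/(4*j^2 - 8*j + 3)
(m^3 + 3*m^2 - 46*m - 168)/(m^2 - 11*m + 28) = (m^2 + 10*m + 24)/(m - 4)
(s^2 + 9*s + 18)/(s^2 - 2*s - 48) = (s + 3)/(s - 8)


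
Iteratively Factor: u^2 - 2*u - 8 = (u + 2)*(u - 4)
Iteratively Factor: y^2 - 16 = (y + 4)*(y - 4)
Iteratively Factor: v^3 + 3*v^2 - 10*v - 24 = (v + 2)*(v^2 + v - 12) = (v + 2)*(v + 4)*(v - 3)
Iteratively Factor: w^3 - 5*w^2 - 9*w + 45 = (w + 3)*(w^2 - 8*w + 15) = (w - 5)*(w + 3)*(w - 3)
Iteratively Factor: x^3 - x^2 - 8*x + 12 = (x - 2)*(x^2 + x - 6) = (x - 2)*(x + 3)*(x - 2)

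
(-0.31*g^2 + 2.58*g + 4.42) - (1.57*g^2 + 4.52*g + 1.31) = -1.88*g^2 - 1.94*g + 3.11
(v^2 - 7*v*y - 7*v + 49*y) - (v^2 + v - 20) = -7*v*y - 8*v + 49*y + 20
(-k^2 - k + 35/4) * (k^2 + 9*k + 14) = -k^4 - 10*k^3 - 57*k^2/4 + 259*k/4 + 245/2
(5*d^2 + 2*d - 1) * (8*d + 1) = 40*d^3 + 21*d^2 - 6*d - 1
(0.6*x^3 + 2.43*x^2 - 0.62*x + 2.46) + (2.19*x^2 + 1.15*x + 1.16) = 0.6*x^3 + 4.62*x^2 + 0.53*x + 3.62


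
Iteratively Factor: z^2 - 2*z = (z - 2)*(z)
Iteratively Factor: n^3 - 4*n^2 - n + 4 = (n - 1)*(n^2 - 3*n - 4) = (n - 4)*(n - 1)*(n + 1)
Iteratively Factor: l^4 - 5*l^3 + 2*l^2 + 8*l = (l - 4)*(l^3 - l^2 - 2*l) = (l - 4)*(l - 2)*(l^2 + l) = l*(l - 4)*(l - 2)*(l + 1)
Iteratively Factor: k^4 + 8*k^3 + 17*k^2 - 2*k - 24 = (k + 4)*(k^3 + 4*k^2 + k - 6) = (k + 3)*(k + 4)*(k^2 + k - 2) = (k + 2)*(k + 3)*(k + 4)*(k - 1)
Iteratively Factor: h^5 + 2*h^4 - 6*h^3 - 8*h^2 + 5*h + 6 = (h + 3)*(h^4 - h^3 - 3*h^2 + h + 2) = (h - 2)*(h + 3)*(h^3 + h^2 - h - 1) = (h - 2)*(h - 1)*(h + 3)*(h^2 + 2*h + 1) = (h - 2)*(h - 1)*(h + 1)*(h + 3)*(h + 1)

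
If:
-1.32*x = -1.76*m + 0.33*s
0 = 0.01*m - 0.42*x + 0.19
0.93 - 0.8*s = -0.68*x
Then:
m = 0.64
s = 1.56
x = 0.47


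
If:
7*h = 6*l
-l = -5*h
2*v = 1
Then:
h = 0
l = 0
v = 1/2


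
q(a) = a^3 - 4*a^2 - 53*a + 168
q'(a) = 3*a^2 - 8*a - 53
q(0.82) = 122.40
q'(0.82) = -57.54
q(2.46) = 28.30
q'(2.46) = -54.53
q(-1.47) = 234.09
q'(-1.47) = -34.76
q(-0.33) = 185.02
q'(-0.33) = -50.03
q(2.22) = 41.57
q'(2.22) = -55.97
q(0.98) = 113.16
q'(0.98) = -57.96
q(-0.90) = 211.73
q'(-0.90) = -43.37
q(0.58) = 136.11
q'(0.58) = -56.63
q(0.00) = 168.00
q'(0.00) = -53.00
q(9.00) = 96.00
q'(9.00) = 118.00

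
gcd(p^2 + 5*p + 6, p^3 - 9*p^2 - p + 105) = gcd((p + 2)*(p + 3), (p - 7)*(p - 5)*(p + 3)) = p + 3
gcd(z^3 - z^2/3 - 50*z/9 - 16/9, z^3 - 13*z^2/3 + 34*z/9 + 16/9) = z^2 - 7*z/3 - 8/9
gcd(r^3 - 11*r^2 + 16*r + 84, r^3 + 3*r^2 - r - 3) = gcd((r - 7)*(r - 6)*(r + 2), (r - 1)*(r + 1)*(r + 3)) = 1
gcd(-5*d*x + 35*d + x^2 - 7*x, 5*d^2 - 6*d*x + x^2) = -5*d + x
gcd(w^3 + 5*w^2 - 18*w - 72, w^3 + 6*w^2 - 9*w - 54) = w^2 + 9*w + 18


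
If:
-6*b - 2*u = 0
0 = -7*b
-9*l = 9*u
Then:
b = 0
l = 0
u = 0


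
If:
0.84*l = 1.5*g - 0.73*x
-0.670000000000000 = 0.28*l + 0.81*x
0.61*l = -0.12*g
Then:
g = -0.37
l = 0.07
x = -0.85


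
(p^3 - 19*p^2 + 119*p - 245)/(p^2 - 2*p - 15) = (p^2 - 14*p + 49)/(p + 3)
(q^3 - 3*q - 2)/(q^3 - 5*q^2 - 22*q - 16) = (q^2 - q - 2)/(q^2 - 6*q - 16)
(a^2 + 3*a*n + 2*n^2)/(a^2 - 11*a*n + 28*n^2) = (a^2 + 3*a*n + 2*n^2)/(a^2 - 11*a*n + 28*n^2)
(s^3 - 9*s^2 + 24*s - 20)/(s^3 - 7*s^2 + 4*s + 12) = (s^2 - 7*s + 10)/(s^2 - 5*s - 6)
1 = 1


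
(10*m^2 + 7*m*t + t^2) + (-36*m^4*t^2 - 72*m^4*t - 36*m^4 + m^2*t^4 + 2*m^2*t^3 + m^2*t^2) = -36*m^4*t^2 - 72*m^4*t - 36*m^4 + m^2*t^4 + 2*m^2*t^3 + m^2*t^2 + 10*m^2 + 7*m*t + t^2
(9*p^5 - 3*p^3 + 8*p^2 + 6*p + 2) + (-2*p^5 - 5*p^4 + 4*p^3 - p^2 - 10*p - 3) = 7*p^5 - 5*p^4 + p^3 + 7*p^2 - 4*p - 1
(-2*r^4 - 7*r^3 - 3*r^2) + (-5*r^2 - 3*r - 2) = -2*r^4 - 7*r^3 - 8*r^2 - 3*r - 2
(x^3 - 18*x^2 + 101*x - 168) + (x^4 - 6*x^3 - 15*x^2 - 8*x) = x^4 - 5*x^3 - 33*x^2 + 93*x - 168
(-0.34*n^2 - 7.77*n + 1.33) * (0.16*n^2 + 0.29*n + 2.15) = -0.0544*n^4 - 1.3418*n^3 - 2.7715*n^2 - 16.3198*n + 2.8595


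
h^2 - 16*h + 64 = (h - 8)^2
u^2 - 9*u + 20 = (u - 5)*(u - 4)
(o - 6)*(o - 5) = o^2 - 11*o + 30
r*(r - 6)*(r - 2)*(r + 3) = r^4 - 5*r^3 - 12*r^2 + 36*r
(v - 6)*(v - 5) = v^2 - 11*v + 30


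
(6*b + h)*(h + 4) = 6*b*h + 24*b + h^2 + 4*h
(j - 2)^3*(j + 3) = j^4 - 3*j^3 - 6*j^2 + 28*j - 24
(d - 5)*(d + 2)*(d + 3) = d^3 - 19*d - 30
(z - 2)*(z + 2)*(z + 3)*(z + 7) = z^4 + 10*z^3 + 17*z^2 - 40*z - 84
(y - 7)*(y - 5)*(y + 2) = y^3 - 10*y^2 + 11*y + 70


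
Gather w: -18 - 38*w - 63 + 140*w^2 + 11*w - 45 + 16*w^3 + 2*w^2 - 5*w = 16*w^3 + 142*w^2 - 32*w - 126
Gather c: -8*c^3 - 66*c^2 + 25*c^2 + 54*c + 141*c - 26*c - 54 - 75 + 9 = -8*c^3 - 41*c^2 + 169*c - 120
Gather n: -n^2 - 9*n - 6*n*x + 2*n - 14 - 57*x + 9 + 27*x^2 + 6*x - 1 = -n^2 + n*(-6*x - 7) + 27*x^2 - 51*x - 6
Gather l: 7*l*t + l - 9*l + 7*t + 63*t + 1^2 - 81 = l*(7*t - 8) + 70*t - 80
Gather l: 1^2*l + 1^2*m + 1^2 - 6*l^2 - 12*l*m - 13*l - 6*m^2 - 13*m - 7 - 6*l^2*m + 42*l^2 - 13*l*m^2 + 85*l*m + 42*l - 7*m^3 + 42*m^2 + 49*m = l^2*(36 - 6*m) + l*(-13*m^2 + 73*m + 30) - 7*m^3 + 36*m^2 + 37*m - 6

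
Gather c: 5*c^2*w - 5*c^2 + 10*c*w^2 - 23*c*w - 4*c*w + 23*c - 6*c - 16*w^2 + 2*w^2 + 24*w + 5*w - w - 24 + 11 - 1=c^2*(5*w - 5) + c*(10*w^2 - 27*w + 17) - 14*w^2 + 28*w - 14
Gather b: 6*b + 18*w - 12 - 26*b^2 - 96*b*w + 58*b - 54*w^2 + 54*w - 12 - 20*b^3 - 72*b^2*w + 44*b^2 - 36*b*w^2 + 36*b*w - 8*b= -20*b^3 + b^2*(18 - 72*w) + b*(-36*w^2 - 60*w + 56) - 54*w^2 + 72*w - 24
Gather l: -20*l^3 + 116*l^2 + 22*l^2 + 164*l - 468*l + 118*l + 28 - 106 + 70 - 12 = -20*l^3 + 138*l^2 - 186*l - 20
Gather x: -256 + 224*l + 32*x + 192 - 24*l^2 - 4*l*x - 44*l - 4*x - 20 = -24*l^2 + 180*l + x*(28 - 4*l) - 84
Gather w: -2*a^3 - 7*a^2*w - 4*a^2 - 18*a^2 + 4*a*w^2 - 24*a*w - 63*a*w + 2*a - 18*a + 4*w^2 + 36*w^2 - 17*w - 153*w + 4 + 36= -2*a^3 - 22*a^2 - 16*a + w^2*(4*a + 40) + w*(-7*a^2 - 87*a - 170) + 40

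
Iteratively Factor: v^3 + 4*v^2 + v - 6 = (v + 2)*(v^2 + 2*v - 3) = (v - 1)*(v + 2)*(v + 3)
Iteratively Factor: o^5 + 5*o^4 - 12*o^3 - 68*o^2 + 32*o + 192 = (o + 4)*(o^4 + o^3 - 16*o^2 - 4*o + 48) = (o - 3)*(o + 4)*(o^3 + 4*o^2 - 4*o - 16) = (o - 3)*(o + 2)*(o + 4)*(o^2 + 2*o - 8) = (o - 3)*(o + 2)*(o + 4)^2*(o - 2)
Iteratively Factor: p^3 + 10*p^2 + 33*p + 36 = (p + 4)*(p^2 + 6*p + 9) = (p + 3)*(p + 4)*(p + 3)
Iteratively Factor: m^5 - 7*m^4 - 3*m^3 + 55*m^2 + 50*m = (m + 1)*(m^4 - 8*m^3 + 5*m^2 + 50*m) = (m - 5)*(m + 1)*(m^3 - 3*m^2 - 10*m) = (m - 5)*(m + 1)*(m + 2)*(m^2 - 5*m) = (m - 5)^2*(m + 1)*(m + 2)*(m)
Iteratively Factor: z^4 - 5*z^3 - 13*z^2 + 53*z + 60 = (z + 1)*(z^3 - 6*z^2 - 7*z + 60) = (z - 5)*(z + 1)*(z^2 - z - 12) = (z - 5)*(z - 4)*(z + 1)*(z + 3)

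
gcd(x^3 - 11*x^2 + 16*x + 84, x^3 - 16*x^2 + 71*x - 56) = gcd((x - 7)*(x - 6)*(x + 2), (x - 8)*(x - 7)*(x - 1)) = x - 7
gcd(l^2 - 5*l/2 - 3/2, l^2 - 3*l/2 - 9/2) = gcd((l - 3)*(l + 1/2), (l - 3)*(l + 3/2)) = l - 3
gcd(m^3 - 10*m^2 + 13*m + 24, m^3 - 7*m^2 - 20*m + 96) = m^2 - 11*m + 24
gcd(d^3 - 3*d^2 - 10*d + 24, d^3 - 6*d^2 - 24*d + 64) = d - 2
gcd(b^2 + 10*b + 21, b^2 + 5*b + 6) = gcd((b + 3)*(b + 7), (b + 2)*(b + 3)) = b + 3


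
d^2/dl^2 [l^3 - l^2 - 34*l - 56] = 6*l - 2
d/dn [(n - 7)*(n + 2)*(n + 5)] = 3*n^2 - 39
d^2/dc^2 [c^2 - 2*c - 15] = 2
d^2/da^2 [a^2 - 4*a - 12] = 2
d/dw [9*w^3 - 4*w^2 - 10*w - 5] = 27*w^2 - 8*w - 10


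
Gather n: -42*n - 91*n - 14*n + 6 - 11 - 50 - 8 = -147*n - 63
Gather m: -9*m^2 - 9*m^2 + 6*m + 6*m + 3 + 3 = -18*m^2 + 12*m + 6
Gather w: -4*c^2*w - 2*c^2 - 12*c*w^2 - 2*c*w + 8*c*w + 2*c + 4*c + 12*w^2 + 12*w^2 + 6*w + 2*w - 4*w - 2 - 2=-2*c^2 + 6*c + w^2*(24 - 12*c) + w*(-4*c^2 + 6*c + 4) - 4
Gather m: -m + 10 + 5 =15 - m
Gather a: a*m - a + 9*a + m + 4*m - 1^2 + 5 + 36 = a*(m + 8) + 5*m + 40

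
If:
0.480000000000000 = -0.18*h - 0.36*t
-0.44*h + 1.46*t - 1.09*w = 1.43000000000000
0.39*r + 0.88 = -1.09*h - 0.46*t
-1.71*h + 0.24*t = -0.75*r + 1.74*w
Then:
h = 2.82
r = -6.90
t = -2.74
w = -6.12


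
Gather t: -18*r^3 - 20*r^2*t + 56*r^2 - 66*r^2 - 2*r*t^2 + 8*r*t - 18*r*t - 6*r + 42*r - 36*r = -18*r^3 - 10*r^2 - 2*r*t^2 + t*(-20*r^2 - 10*r)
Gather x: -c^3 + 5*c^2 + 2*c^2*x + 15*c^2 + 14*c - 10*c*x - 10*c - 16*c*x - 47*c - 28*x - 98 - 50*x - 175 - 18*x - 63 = -c^3 + 20*c^2 - 43*c + x*(2*c^2 - 26*c - 96) - 336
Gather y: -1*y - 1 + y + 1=0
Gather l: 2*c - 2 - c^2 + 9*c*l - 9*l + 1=-c^2 + 2*c + l*(9*c - 9) - 1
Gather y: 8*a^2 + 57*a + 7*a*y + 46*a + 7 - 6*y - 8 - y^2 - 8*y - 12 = 8*a^2 + 103*a - y^2 + y*(7*a - 14) - 13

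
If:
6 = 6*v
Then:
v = 1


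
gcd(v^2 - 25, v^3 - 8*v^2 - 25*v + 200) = v^2 - 25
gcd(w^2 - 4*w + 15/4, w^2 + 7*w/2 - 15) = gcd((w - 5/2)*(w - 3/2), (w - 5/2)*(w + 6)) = w - 5/2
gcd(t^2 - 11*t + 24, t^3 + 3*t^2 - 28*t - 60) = 1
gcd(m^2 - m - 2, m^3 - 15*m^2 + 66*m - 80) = m - 2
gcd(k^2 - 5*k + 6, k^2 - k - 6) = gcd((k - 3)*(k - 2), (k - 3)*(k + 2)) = k - 3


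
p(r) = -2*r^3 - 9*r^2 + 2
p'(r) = -6*r^2 - 18*r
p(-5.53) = 65.00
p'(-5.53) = -83.95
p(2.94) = -126.62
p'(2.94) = -104.78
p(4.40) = -342.61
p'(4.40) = -195.36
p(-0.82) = -2.95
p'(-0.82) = 10.73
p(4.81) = -428.79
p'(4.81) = -225.40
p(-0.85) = -3.27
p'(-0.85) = 10.96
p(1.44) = -22.63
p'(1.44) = -38.36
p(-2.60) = -23.69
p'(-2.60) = 6.24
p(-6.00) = 110.00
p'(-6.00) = -108.00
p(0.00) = 2.00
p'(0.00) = 0.00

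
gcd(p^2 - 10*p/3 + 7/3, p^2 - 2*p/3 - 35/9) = p - 7/3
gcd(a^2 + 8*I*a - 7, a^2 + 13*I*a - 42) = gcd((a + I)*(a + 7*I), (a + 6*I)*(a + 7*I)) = a + 7*I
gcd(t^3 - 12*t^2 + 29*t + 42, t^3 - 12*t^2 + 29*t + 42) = t^3 - 12*t^2 + 29*t + 42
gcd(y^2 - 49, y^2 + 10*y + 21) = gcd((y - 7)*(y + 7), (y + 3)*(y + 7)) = y + 7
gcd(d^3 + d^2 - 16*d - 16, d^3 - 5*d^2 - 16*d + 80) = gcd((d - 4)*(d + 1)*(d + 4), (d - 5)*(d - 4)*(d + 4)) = d^2 - 16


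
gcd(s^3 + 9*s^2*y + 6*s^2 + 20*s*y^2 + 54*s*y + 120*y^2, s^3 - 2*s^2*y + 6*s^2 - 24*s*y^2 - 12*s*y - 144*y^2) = s^2 + 4*s*y + 6*s + 24*y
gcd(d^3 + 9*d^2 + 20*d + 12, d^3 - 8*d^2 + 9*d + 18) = d + 1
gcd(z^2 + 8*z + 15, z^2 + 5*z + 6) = z + 3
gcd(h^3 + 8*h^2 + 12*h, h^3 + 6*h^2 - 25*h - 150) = h + 6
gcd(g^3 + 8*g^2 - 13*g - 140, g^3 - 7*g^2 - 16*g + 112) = g - 4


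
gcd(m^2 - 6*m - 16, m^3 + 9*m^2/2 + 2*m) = 1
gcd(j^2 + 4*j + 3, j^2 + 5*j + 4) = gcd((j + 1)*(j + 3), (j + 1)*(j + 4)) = j + 1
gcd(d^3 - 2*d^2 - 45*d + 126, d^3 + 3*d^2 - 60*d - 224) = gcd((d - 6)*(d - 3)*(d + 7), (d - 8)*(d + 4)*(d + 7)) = d + 7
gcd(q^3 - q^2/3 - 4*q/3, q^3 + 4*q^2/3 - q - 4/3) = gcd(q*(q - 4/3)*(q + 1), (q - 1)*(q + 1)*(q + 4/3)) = q + 1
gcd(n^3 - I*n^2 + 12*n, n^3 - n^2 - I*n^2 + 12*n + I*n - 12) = n^2 - I*n + 12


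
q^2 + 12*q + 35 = (q + 5)*(q + 7)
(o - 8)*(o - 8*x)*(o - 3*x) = o^3 - 11*o^2*x - 8*o^2 + 24*o*x^2 + 88*o*x - 192*x^2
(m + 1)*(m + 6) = m^2 + 7*m + 6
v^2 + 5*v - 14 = (v - 2)*(v + 7)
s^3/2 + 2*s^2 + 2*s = s*(s/2 + 1)*(s + 2)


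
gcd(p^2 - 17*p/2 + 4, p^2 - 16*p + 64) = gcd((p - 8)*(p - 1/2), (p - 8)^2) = p - 8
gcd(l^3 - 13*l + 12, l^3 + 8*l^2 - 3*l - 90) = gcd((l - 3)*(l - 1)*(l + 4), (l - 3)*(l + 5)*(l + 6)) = l - 3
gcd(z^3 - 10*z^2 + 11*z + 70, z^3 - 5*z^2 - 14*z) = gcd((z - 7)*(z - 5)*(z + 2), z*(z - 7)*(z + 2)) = z^2 - 5*z - 14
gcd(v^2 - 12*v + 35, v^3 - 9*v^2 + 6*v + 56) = v - 7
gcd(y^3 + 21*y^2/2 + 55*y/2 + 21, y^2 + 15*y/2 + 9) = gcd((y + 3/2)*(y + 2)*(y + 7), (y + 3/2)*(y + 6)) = y + 3/2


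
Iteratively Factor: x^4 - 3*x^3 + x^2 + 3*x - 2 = (x - 1)*(x^3 - 2*x^2 - x + 2) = (x - 1)^2*(x^2 - x - 2) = (x - 2)*(x - 1)^2*(x + 1)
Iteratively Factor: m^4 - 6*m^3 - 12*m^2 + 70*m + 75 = (m - 5)*(m^3 - m^2 - 17*m - 15) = (m - 5)*(m + 1)*(m^2 - 2*m - 15) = (m - 5)*(m + 1)*(m + 3)*(m - 5)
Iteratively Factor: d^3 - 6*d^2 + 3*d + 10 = (d - 5)*(d^2 - d - 2) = (d - 5)*(d - 2)*(d + 1)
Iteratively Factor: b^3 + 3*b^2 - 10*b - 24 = (b - 3)*(b^2 + 6*b + 8) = (b - 3)*(b + 2)*(b + 4)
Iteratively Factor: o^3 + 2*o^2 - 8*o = (o - 2)*(o^2 + 4*o) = (o - 2)*(o + 4)*(o)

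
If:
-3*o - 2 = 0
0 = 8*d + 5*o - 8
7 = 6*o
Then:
No Solution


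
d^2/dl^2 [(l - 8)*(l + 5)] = 2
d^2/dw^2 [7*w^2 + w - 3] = 14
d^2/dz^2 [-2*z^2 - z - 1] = -4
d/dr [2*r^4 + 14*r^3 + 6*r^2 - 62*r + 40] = 8*r^3 + 42*r^2 + 12*r - 62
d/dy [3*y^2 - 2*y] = 6*y - 2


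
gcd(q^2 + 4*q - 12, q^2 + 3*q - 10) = q - 2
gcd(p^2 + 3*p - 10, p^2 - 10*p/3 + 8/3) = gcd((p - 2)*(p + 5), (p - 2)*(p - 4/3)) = p - 2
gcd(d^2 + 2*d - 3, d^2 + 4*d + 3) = d + 3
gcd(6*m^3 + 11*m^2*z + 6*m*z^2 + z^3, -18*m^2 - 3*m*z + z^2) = 3*m + z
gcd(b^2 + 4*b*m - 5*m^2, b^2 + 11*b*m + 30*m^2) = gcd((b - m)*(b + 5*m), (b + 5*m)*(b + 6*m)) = b + 5*m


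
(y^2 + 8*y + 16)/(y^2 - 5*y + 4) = (y^2 + 8*y + 16)/(y^2 - 5*y + 4)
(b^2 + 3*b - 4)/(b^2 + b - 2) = (b + 4)/(b + 2)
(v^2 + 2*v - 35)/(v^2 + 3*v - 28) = (v - 5)/(v - 4)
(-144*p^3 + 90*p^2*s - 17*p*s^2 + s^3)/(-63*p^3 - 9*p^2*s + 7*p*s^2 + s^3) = (48*p^2 - 14*p*s + s^2)/(21*p^2 + 10*p*s + s^2)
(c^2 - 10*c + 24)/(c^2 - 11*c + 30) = (c - 4)/(c - 5)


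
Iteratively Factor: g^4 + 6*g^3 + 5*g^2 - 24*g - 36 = (g - 2)*(g^3 + 8*g^2 + 21*g + 18) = (g - 2)*(g + 3)*(g^2 + 5*g + 6) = (g - 2)*(g + 2)*(g + 3)*(g + 3)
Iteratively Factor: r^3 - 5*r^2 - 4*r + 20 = (r - 5)*(r^2 - 4) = (r - 5)*(r + 2)*(r - 2)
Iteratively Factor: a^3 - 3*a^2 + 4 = (a + 1)*(a^2 - 4*a + 4) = (a - 2)*(a + 1)*(a - 2)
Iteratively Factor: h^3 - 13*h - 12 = (h - 4)*(h^2 + 4*h + 3) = (h - 4)*(h + 1)*(h + 3)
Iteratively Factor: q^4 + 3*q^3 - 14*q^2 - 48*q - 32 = (q + 4)*(q^3 - q^2 - 10*q - 8) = (q + 1)*(q + 4)*(q^2 - 2*q - 8) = (q + 1)*(q + 2)*(q + 4)*(q - 4)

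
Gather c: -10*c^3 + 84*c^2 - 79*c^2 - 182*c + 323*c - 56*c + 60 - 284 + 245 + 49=-10*c^3 + 5*c^2 + 85*c + 70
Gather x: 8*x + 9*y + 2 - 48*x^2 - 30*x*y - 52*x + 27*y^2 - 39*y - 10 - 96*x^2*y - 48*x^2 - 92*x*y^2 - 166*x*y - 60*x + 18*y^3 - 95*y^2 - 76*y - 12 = x^2*(-96*y - 96) + x*(-92*y^2 - 196*y - 104) + 18*y^3 - 68*y^2 - 106*y - 20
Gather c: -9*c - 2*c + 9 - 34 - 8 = -11*c - 33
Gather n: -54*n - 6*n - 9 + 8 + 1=-60*n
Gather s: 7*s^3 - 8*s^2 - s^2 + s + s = 7*s^3 - 9*s^2 + 2*s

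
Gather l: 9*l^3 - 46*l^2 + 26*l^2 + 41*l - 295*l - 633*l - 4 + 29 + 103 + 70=9*l^3 - 20*l^2 - 887*l + 198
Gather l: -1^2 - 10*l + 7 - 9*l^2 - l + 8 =-9*l^2 - 11*l + 14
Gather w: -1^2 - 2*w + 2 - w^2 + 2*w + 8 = 9 - w^2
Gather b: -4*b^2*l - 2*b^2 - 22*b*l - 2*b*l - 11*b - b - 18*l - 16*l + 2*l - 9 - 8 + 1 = b^2*(-4*l - 2) + b*(-24*l - 12) - 32*l - 16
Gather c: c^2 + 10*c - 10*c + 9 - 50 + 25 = c^2 - 16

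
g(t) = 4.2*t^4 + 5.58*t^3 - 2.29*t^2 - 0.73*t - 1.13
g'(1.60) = 103.61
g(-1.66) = 0.14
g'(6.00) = 4203.23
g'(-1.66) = -23.85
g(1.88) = 78.95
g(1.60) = 42.22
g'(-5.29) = -1995.05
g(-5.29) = 2401.67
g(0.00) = -1.13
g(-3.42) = 325.96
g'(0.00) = -0.73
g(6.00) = 6560.53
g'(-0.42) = 2.90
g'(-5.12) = -1793.31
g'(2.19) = 245.98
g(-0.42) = -1.51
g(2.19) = 141.51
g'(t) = 16.8*t^3 + 16.74*t^2 - 4.58*t - 0.73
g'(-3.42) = -461.30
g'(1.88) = 161.46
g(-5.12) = 2079.86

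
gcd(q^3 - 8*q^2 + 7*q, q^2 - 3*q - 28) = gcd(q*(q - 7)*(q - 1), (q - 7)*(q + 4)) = q - 7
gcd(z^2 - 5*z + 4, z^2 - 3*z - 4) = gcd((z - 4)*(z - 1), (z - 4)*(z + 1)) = z - 4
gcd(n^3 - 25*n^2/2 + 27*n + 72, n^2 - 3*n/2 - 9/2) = n + 3/2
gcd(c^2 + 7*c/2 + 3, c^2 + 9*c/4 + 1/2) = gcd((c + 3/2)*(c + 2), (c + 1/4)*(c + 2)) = c + 2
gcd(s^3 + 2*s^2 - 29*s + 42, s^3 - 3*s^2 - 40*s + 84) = s - 2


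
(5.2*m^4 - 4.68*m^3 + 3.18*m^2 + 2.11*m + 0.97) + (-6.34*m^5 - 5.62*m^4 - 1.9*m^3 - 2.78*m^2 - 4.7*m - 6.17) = -6.34*m^5 - 0.42*m^4 - 6.58*m^3 + 0.4*m^2 - 2.59*m - 5.2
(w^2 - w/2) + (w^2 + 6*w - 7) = 2*w^2 + 11*w/2 - 7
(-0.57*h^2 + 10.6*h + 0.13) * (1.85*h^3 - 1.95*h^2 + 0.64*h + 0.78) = -1.0545*h^5 + 20.7215*h^4 - 20.7943*h^3 + 6.0859*h^2 + 8.3512*h + 0.1014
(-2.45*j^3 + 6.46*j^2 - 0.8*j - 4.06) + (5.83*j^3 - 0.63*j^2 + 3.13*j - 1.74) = 3.38*j^3 + 5.83*j^2 + 2.33*j - 5.8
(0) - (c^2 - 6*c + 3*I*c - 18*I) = -c^2 + 6*c - 3*I*c + 18*I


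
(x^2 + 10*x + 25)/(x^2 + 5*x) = (x + 5)/x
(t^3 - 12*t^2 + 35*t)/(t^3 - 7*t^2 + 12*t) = (t^2 - 12*t + 35)/(t^2 - 7*t + 12)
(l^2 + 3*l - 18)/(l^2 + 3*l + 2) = (l^2 + 3*l - 18)/(l^2 + 3*l + 2)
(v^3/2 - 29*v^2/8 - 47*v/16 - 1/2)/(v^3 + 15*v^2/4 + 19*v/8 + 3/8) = (v - 8)/(2*(v + 3))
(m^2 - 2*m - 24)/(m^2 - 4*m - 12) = (m + 4)/(m + 2)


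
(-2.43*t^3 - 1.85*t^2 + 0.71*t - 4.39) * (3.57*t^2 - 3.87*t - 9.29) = -8.6751*t^5 + 2.7996*t^4 + 32.2689*t^3 - 1.2335*t^2 + 10.3934*t + 40.7831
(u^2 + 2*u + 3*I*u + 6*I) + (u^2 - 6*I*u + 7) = 2*u^2 + 2*u - 3*I*u + 7 + 6*I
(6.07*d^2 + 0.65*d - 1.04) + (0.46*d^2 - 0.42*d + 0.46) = 6.53*d^2 + 0.23*d - 0.58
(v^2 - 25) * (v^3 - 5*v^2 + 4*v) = v^5 - 5*v^4 - 21*v^3 + 125*v^2 - 100*v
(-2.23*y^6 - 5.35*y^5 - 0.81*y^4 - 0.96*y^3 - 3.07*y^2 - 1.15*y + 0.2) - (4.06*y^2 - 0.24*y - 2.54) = -2.23*y^6 - 5.35*y^5 - 0.81*y^4 - 0.96*y^3 - 7.13*y^2 - 0.91*y + 2.74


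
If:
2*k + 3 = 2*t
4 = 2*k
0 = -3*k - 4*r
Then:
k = 2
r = -3/2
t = 7/2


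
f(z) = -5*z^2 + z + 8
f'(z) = 1 - 10*z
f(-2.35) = -21.96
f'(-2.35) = 24.50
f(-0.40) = 6.80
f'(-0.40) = 5.00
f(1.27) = 1.21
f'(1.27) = -11.70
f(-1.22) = -0.66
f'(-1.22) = 13.20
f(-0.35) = 7.04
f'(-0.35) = 4.50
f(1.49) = -1.61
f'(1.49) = -13.90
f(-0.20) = 7.60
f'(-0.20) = 3.00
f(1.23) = 1.67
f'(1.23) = -11.30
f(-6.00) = -178.00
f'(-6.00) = 61.00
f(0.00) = 8.00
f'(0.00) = 1.00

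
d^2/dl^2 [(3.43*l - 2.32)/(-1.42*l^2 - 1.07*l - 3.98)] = (-(2.84*l + 1.07)*(3.43*l - 2.32)*(5.68*l + 2.14) + (29.2236*l + 0.751400000000002)*(1.42*l^2 + 1.07*l + 3.98))/(1.42*l^2 + 1.07*l + 3.98)^3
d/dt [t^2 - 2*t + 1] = 2*t - 2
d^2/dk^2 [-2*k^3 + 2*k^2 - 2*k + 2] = 4 - 12*k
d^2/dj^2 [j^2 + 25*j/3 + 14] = 2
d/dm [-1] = 0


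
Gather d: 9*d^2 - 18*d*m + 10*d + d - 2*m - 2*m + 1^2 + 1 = 9*d^2 + d*(11 - 18*m) - 4*m + 2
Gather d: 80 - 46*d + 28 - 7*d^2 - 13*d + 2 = -7*d^2 - 59*d + 110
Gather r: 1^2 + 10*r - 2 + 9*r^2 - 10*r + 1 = 9*r^2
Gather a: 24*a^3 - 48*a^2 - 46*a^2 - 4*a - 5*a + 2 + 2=24*a^3 - 94*a^2 - 9*a + 4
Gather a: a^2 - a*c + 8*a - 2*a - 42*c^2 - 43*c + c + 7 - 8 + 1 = a^2 + a*(6 - c) - 42*c^2 - 42*c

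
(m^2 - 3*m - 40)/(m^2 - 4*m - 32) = (m + 5)/(m + 4)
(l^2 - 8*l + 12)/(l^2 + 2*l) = (l^2 - 8*l + 12)/(l*(l + 2))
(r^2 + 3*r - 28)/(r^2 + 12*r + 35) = (r - 4)/(r + 5)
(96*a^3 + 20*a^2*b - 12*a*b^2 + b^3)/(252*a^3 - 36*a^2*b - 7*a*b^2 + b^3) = (16*a^2 + 6*a*b - b^2)/(42*a^2 + a*b - b^2)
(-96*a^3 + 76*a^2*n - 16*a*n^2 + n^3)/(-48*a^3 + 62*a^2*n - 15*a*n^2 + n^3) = (2*a - n)/(a - n)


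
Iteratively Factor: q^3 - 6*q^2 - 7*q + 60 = (q + 3)*(q^2 - 9*q + 20) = (q - 5)*(q + 3)*(q - 4)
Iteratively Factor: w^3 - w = (w)*(w^2 - 1) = w*(w - 1)*(w + 1)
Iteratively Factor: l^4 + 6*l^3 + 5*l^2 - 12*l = (l - 1)*(l^3 + 7*l^2 + 12*l) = (l - 1)*(l + 4)*(l^2 + 3*l) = (l - 1)*(l + 3)*(l + 4)*(l)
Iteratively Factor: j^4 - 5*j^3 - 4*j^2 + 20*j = (j - 2)*(j^3 - 3*j^2 - 10*j) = (j - 2)*(j + 2)*(j^2 - 5*j) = (j - 5)*(j - 2)*(j + 2)*(j)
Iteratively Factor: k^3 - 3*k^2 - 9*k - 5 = (k + 1)*(k^2 - 4*k - 5) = (k + 1)^2*(k - 5)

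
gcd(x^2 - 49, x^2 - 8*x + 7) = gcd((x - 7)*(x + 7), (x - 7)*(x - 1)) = x - 7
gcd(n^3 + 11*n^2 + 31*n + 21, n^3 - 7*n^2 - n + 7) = n + 1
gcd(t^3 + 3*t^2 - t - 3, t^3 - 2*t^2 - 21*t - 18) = t^2 + 4*t + 3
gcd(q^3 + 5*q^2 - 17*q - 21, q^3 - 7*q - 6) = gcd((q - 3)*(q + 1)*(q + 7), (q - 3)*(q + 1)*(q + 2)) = q^2 - 2*q - 3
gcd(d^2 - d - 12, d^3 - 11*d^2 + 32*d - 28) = 1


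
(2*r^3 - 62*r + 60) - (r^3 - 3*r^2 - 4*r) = r^3 + 3*r^2 - 58*r + 60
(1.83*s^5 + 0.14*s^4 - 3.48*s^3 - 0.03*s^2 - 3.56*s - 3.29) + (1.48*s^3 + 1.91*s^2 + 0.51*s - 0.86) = 1.83*s^5 + 0.14*s^4 - 2.0*s^3 + 1.88*s^2 - 3.05*s - 4.15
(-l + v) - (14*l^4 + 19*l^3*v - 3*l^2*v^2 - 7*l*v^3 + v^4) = -14*l^4 - 19*l^3*v + 3*l^2*v^2 + 7*l*v^3 - l - v^4 + v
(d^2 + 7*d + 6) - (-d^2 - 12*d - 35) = 2*d^2 + 19*d + 41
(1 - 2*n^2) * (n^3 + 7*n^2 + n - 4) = -2*n^5 - 14*n^4 - n^3 + 15*n^2 + n - 4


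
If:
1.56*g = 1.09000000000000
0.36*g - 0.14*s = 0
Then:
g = 0.70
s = 1.80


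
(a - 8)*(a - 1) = a^2 - 9*a + 8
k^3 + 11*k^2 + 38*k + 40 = (k + 2)*(k + 4)*(k + 5)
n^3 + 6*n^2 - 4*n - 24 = (n - 2)*(n + 2)*(n + 6)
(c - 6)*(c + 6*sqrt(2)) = c^2 - 6*c + 6*sqrt(2)*c - 36*sqrt(2)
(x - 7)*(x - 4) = x^2 - 11*x + 28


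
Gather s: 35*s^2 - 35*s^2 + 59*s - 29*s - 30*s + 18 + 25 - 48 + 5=0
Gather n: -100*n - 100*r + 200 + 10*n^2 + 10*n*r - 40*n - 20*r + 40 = 10*n^2 + n*(10*r - 140) - 120*r + 240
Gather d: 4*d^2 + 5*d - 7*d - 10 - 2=4*d^2 - 2*d - 12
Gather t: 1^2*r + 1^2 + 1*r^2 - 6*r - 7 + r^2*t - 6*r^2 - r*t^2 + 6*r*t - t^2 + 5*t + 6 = -5*r^2 - 5*r + t^2*(-r - 1) + t*(r^2 + 6*r + 5)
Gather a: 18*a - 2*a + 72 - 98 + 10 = 16*a - 16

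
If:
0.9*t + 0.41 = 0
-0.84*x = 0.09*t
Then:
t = -0.46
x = 0.05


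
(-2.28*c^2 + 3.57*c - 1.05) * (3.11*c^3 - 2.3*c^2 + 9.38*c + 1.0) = -7.0908*c^5 + 16.3467*c^4 - 32.8629*c^3 + 33.6216*c^2 - 6.279*c - 1.05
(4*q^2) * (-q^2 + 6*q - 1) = -4*q^4 + 24*q^3 - 4*q^2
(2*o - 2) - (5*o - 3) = 1 - 3*o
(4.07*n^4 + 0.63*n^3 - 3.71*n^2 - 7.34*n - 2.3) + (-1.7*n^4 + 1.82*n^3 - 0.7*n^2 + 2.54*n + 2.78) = 2.37*n^4 + 2.45*n^3 - 4.41*n^2 - 4.8*n + 0.48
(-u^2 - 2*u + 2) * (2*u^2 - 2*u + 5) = -2*u^4 - 2*u^3 + 3*u^2 - 14*u + 10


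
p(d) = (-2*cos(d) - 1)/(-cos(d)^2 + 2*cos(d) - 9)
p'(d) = (-2*sin(d)*cos(d) + 2*sin(d))*(-2*cos(d) - 1)/(-cos(d)^2 + 2*cos(d) - 9)^2 + 2*sin(d)/(-cos(d)^2 + 2*cos(d) - 9) = 2*(cos(d)^2 + cos(d) - 10)*sin(d)/(sin(d)^2 + 2*cos(d) - 10)^2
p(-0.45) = 0.35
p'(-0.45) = 0.11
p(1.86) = 0.04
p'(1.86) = -0.21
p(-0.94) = 0.27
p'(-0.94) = 0.22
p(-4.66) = 0.10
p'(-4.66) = -0.24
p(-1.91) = 0.03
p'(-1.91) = 0.20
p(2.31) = -0.03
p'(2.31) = -0.13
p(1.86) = 0.04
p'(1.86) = -0.21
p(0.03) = 0.37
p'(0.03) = -0.01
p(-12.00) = 0.33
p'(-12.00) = -0.14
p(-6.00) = 0.36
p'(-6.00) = -0.07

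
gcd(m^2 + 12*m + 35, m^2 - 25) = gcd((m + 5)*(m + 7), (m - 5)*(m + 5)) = m + 5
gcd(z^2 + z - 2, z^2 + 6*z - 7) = z - 1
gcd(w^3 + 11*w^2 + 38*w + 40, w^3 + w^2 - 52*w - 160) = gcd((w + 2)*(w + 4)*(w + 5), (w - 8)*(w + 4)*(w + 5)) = w^2 + 9*w + 20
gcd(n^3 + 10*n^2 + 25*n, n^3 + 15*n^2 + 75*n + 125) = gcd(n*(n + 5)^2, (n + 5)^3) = n^2 + 10*n + 25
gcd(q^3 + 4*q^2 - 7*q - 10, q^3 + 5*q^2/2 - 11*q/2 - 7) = q^2 - q - 2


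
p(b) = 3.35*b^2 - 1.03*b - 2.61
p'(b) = 6.7*b - 1.03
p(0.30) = -2.62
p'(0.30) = 0.98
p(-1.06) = 2.25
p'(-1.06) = -8.13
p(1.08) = 0.19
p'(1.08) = 6.21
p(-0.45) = -1.47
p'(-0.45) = -4.04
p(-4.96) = 84.91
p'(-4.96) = -34.26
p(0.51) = -2.26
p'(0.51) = 2.39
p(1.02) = -0.18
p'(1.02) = 5.80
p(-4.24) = 61.98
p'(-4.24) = -29.44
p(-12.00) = 492.15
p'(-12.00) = -81.43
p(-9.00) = 278.01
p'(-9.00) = -61.33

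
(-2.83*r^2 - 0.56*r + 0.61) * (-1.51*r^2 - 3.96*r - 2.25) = 4.2733*r^4 + 12.0524*r^3 + 7.664*r^2 - 1.1556*r - 1.3725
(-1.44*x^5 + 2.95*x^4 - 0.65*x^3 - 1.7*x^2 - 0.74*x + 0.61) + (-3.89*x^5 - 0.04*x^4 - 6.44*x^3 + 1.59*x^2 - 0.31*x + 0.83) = -5.33*x^5 + 2.91*x^4 - 7.09*x^3 - 0.11*x^2 - 1.05*x + 1.44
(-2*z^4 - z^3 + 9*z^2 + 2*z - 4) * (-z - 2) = 2*z^5 + 5*z^4 - 7*z^3 - 20*z^2 + 8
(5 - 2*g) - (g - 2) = 7 - 3*g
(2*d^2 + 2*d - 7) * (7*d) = 14*d^3 + 14*d^2 - 49*d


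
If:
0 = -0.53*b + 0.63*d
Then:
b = 1.18867924528302*d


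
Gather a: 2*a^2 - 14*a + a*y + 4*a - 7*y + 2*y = 2*a^2 + a*(y - 10) - 5*y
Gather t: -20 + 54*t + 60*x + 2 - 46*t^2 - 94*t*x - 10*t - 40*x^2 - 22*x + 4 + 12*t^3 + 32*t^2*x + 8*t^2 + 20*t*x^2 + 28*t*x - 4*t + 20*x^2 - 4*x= 12*t^3 + t^2*(32*x - 38) + t*(20*x^2 - 66*x + 40) - 20*x^2 + 34*x - 14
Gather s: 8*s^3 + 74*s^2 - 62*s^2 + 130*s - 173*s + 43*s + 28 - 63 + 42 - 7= 8*s^3 + 12*s^2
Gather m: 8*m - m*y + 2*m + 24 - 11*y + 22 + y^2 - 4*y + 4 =m*(10 - y) + y^2 - 15*y + 50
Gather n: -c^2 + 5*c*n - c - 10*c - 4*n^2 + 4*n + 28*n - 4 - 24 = -c^2 - 11*c - 4*n^2 + n*(5*c + 32) - 28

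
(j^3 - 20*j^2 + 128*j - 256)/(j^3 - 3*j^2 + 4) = (j^3 - 20*j^2 + 128*j - 256)/(j^3 - 3*j^2 + 4)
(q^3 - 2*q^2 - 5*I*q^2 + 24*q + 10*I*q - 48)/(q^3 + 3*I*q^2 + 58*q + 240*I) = (q^2 + q*(-2 + 3*I) - 6*I)/(q^2 + 11*I*q - 30)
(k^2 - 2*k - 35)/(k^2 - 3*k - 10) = (-k^2 + 2*k + 35)/(-k^2 + 3*k + 10)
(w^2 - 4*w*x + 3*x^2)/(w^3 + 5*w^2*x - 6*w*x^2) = (w - 3*x)/(w*(w + 6*x))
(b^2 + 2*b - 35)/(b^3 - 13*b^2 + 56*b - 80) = (b + 7)/(b^2 - 8*b + 16)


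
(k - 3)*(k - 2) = k^2 - 5*k + 6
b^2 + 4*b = b*(b + 4)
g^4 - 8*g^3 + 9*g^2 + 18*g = g*(g - 6)*(g - 3)*(g + 1)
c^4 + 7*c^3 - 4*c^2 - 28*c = c*(c - 2)*(c + 2)*(c + 7)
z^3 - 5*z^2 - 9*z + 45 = (z - 5)*(z - 3)*(z + 3)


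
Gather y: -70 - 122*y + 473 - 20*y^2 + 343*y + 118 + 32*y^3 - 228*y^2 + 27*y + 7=32*y^3 - 248*y^2 + 248*y + 528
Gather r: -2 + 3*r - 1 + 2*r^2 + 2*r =2*r^2 + 5*r - 3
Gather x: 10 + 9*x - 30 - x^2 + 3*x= -x^2 + 12*x - 20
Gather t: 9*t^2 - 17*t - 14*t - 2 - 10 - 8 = 9*t^2 - 31*t - 20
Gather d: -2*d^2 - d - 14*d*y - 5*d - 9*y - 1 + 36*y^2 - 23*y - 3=-2*d^2 + d*(-14*y - 6) + 36*y^2 - 32*y - 4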